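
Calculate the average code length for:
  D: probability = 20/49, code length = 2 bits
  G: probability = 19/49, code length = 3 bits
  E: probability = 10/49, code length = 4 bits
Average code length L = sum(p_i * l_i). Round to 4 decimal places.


Weighted contributions p_i * l_i:
  D: (20/49) * 2 = 40/49
  G: (19/49) * 3 = 57/49
  E: (10/49) * 4 = 40/49
Sum = (40 + 57 + 40)/49 = 137/49

L = 137/49 = 2.7959 bits/symbol


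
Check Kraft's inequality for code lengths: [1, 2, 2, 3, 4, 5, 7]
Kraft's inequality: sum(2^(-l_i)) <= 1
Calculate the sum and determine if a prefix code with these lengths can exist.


Sum = 2^(-1) + 2^(-2) + 2^(-2) + 2^(-3) + 2^(-4) + 2^(-5) + 2^(-7)
    = 0.5 + 0.25 + 0.25 + 0.125 + 0.0625 + 0.03125 + 0.0078125
    = 157/128 = 1.2265625
Since 1.2265625 > 1, Kraft's inequality is NOT satisfied.
A prefix code with these lengths CANNOT exist.

Kraft sum = 1.2265625. Not satisfied.


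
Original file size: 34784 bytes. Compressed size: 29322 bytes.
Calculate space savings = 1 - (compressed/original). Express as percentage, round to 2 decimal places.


ratio = compressed/original = 29322/34784 = 0.842974
savings = 1 - ratio = 1 - 0.842974 = 0.157026
as a percentage: 0.157026 * 100 = 15.7%

Space savings = 1 - 29322/34784 = 15.7%


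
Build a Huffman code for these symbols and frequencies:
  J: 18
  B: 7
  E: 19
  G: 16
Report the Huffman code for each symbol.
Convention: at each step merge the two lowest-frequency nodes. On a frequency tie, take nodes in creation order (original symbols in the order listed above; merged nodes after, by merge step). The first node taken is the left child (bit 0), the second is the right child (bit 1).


Huffman tree construction:
Step 1: Merge B(7) + G(16) = 23
Step 2: Merge J(18) + E(19) = 37
Step 3: Merge (B+G)(23) + (J+E)(37) = 60
Read each symbol's code off the tree from the root (left child = 0, right child = 1).

Codes:
  J: 10 (length 2)
  B: 00 (length 2)
  E: 11 (length 2)
  G: 01 (length 2)
Average code length: 120/60 = 2.0000 bits/symbol


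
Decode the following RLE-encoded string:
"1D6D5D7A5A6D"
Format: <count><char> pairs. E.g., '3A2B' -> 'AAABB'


Expanding each <count><char> pair:
  1D -> 'D'
  6D -> 'DDDDDD'
  5D -> 'DDDDD'
  7A -> 'AAAAAAA'
  5A -> 'AAAAA'
  6D -> 'DDDDDD'

Decoded = DDDDDDDDDDDDAAAAAAAAAAAADDDDDD


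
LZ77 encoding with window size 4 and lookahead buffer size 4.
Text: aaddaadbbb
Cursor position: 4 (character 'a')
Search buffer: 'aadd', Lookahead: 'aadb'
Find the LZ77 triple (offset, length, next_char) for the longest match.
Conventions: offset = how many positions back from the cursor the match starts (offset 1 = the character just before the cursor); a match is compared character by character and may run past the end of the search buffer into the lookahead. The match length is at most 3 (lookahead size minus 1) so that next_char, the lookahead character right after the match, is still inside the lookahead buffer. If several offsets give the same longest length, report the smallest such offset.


Try each offset into the search buffer:
  offset=1 (pos 3, char 'd'): match length 0
  offset=2 (pos 2, char 'd'): match length 0
  offset=3 (pos 1, char 'a'): match length 1
  offset=4 (pos 0, char 'a'): match length 3
Longest match has length 3 at offset 4.
next_char = character at position 4 + 3 = 7 -> 'b'

Best match: offset=4, length=3 (matching 'aad' starting at position 0)
LZ77 triple: (4, 3, 'b')


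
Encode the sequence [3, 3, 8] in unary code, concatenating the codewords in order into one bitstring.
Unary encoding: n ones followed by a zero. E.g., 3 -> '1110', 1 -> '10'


Encode each number as n ones followed by a terminating 0:
  3 -> 1110 (4 bits)
  3 -> 1110 (4 bits)
  8 -> 111111110 (9 bits)
Total length = 4 + 4 + 9 = 17 bits.

Unary([3, 3, 8]) = 11101110111111110 (17 bits)


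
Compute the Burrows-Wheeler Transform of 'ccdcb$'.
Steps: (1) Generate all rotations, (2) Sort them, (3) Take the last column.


Rotations (sorted):
  0: $ccdcb -> last char: b
  1: b$ccdc -> last char: c
  2: cb$ccd -> last char: d
  3: ccdcb$ -> last char: $
  4: cdcb$c -> last char: c
  5: dcb$cc -> last char: c


BWT = bcd$cc


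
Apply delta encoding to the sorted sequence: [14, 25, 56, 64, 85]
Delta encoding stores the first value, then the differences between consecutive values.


First value: 14
Deltas:
  25 - 14 = 11
  56 - 25 = 31
  64 - 56 = 8
  85 - 64 = 21


Delta encoded: [14, 11, 31, 8, 21]


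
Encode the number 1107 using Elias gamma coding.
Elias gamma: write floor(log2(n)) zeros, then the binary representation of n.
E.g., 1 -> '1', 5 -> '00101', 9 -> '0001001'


num_bits = floor(log2(1107)) + 1 = 11
leading_zeros = num_bits - 1 = 10
binary(1107) = 10001010011

Elias gamma(1107) = '0000000000' + '10001010011' = 000000000010001010011 (21 bits)


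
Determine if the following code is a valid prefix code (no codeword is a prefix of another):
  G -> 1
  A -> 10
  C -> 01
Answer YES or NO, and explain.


Checking each pair (does one codeword prefix another?):
  G='1' vs A='10': prefix -- VIOLATION

NO -- this is NOT a valid prefix code. G (1) is a prefix of A (10).


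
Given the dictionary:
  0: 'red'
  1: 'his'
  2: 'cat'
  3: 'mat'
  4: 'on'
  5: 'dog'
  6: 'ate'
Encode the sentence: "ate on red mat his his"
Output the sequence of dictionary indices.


Look up each word in the dictionary:
  'ate' -> 6
  'on' -> 4
  'red' -> 0
  'mat' -> 3
  'his' -> 1
  'his' -> 1

Encoded: [6, 4, 0, 3, 1, 1]


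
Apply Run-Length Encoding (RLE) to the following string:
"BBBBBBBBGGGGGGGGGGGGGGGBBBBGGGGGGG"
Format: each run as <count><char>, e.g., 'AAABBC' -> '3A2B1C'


Scanning runs left to right:
  i=0: run of 'B' x 8 -> '8B'
  i=8: run of 'G' x 15 -> '15G'
  i=23: run of 'B' x 4 -> '4B'
  i=27: run of 'G' x 7 -> '7G'

RLE = 8B15G4B7G


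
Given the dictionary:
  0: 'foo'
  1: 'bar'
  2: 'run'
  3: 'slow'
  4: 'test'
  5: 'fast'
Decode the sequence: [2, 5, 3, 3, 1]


Look up each index in the dictionary:
  2 -> 'run'
  5 -> 'fast'
  3 -> 'slow'
  3 -> 'slow'
  1 -> 'bar'

Decoded: "run fast slow slow bar"


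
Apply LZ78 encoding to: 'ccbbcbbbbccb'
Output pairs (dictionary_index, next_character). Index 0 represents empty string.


LZ78 encoding steps:
Dictionary: {0: ''}
Step 1: w='' (idx 0), next='c' -> output (0, 'c'), add 'c' as idx 1
Step 2: w='c' (idx 1), next='b' -> output (1, 'b'), add 'cb' as idx 2
Step 3: w='' (idx 0), next='b' -> output (0, 'b'), add 'b' as idx 3
Step 4: w='cb' (idx 2), next='b' -> output (2, 'b'), add 'cbb' as idx 4
Step 5: w='b' (idx 3), next='b' -> output (3, 'b'), add 'bb' as idx 5
Step 6: w='c' (idx 1), next='c' -> output (1, 'c'), add 'cc' as idx 6
Step 7: w='b' (idx 3), end of input -> output (3, '')


Encoded: [(0, 'c'), (1, 'b'), (0, 'b'), (2, 'b'), (3, 'b'), (1, 'c'), (3, '')]


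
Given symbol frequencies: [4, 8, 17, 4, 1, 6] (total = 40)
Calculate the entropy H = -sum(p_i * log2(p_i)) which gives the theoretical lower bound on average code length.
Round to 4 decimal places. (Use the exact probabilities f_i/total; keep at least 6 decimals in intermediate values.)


Per-symbol terms -p_i * log2(p_i) with p_i = f_i/40:
  p = 4/40 = 0.100000: log2(p) = -3.321928, -p*log2(p) = 0.332193
  p = 8/40 = 0.200000: log2(p) = -2.321928, -p*log2(p) = 0.464386
  p = 17/40 = 0.425000: log2(p) = -1.234465, -p*log2(p) = 0.524648
  p = 4/40 = 0.100000: log2(p) = -3.321928, -p*log2(p) = 0.332193
  p = 1/40 = 0.025000: log2(p) = -5.321928, -p*log2(p) = 0.133048
  p = 6/40 = 0.150000: log2(p) = -2.736966, -p*log2(p) = 0.410545
H = 0.332193 + 0.464386 + 0.524648 + 0.332193 + 0.133048 + 0.410545 = 2.197013

H = 2.197 bits/symbol


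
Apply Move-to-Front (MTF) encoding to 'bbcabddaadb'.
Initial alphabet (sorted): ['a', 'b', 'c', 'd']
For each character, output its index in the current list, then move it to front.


MTF encoding:
'b': index 1 in ['a', 'b', 'c', 'd'] -> ['b', 'a', 'c', 'd']
'b': index 0 in ['b', 'a', 'c', 'd'] -> ['b', 'a', 'c', 'd']
'c': index 2 in ['b', 'a', 'c', 'd'] -> ['c', 'b', 'a', 'd']
'a': index 2 in ['c', 'b', 'a', 'd'] -> ['a', 'c', 'b', 'd']
'b': index 2 in ['a', 'c', 'b', 'd'] -> ['b', 'a', 'c', 'd']
'd': index 3 in ['b', 'a', 'c', 'd'] -> ['d', 'b', 'a', 'c']
'd': index 0 in ['d', 'b', 'a', 'c'] -> ['d', 'b', 'a', 'c']
'a': index 2 in ['d', 'b', 'a', 'c'] -> ['a', 'd', 'b', 'c']
'a': index 0 in ['a', 'd', 'b', 'c'] -> ['a', 'd', 'b', 'c']
'd': index 1 in ['a', 'd', 'b', 'c'] -> ['d', 'a', 'b', 'c']
'b': index 2 in ['d', 'a', 'b', 'c'] -> ['b', 'd', 'a', 'c']


Output: [1, 0, 2, 2, 2, 3, 0, 2, 0, 1, 2]


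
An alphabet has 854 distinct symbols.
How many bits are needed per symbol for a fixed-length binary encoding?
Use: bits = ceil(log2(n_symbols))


log2(854) = 9.7381
Bracket: 2^9 = 512 < 854 <= 2^10 = 1024
So ceil(log2(854)) = 10

bits = ceil(log2(854)) = ceil(9.7381) = 10 bits


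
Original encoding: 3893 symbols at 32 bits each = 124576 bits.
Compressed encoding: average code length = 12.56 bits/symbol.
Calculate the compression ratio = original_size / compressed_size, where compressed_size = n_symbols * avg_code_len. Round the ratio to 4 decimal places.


original_size = n_symbols * orig_bits = 3893 * 32 = 124576 bits
compressed_size = n_symbols * avg_code_len = 3893 * 12.56 = 48896.08 bits
ratio = original_size / compressed_size = 124576 / 48896.08 = 2.5478

Compression ratio = 2.5478


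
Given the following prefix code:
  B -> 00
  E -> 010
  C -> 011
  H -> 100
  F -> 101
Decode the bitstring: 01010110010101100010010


Decoding step by step:
Bits 010 -> E
Bits 101 -> F
Bits 100 -> H
Bits 101 -> F
Bits 011 -> C
Bits 00 -> B
Bits 010 -> E
Bits 010 -> E


Decoded message: EFHFCBEE


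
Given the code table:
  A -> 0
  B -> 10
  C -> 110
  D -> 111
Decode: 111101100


Decoding:
111 -> D
10 -> B
110 -> C
0 -> A


Result: DBCA


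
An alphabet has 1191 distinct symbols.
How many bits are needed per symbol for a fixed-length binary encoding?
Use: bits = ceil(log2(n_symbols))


log2(1191) = 10.218
Bracket: 2^10 = 1024 < 1191 <= 2^11 = 2048
So ceil(log2(1191)) = 11

bits = ceil(log2(1191)) = ceil(10.218) = 11 bits


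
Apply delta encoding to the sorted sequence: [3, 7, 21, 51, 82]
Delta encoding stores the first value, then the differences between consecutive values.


First value: 3
Deltas:
  7 - 3 = 4
  21 - 7 = 14
  51 - 21 = 30
  82 - 51 = 31


Delta encoded: [3, 4, 14, 30, 31]


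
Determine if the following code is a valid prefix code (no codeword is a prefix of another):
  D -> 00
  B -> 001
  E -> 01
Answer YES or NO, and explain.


Checking each pair (does one codeword prefix another?):
  D='00' vs B='001': prefix -- VIOLATION

NO -- this is NOT a valid prefix code. D (00) is a prefix of B (001).


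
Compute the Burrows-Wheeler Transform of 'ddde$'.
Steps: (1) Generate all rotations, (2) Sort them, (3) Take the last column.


Rotations (sorted):
  0: $ddde -> last char: e
  1: ddde$ -> last char: $
  2: dde$d -> last char: d
  3: de$dd -> last char: d
  4: e$ddd -> last char: d


BWT = e$ddd


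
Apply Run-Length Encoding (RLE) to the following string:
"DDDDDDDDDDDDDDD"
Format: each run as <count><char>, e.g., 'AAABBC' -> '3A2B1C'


Scanning runs left to right:
  i=0: run of 'D' x 15 -> '15D'

RLE = 15D


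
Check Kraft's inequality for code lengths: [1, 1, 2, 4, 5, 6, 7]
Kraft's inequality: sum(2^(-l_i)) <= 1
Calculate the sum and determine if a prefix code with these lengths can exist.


Sum = 2^(-1) + 2^(-1) + 2^(-2) + 2^(-4) + 2^(-5) + 2^(-6) + 2^(-7)
    = 0.5 + 0.5 + 0.25 + 0.0625 + 0.03125 + 0.015625 + 0.0078125
    = 175/128 = 1.3671875
Since 1.3671875 > 1, Kraft's inequality is NOT satisfied.
A prefix code with these lengths CANNOT exist.

Kraft sum = 1.3671875. Not satisfied.


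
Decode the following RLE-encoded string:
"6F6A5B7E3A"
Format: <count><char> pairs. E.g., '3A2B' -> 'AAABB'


Expanding each <count><char> pair:
  6F -> 'FFFFFF'
  6A -> 'AAAAAA'
  5B -> 'BBBBB'
  7E -> 'EEEEEEE'
  3A -> 'AAA'

Decoded = FFFFFFAAAAAABBBBBEEEEEEEAAA


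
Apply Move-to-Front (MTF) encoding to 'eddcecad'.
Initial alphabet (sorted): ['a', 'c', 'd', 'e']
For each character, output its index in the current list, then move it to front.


MTF encoding:
'e': index 3 in ['a', 'c', 'd', 'e'] -> ['e', 'a', 'c', 'd']
'd': index 3 in ['e', 'a', 'c', 'd'] -> ['d', 'e', 'a', 'c']
'd': index 0 in ['d', 'e', 'a', 'c'] -> ['d', 'e', 'a', 'c']
'c': index 3 in ['d', 'e', 'a', 'c'] -> ['c', 'd', 'e', 'a']
'e': index 2 in ['c', 'd', 'e', 'a'] -> ['e', 'c', 'd', 'a']
'c': index 1 in ['e', 'c', 'd', 'a'] -> ['c', 'e', 'd', 'a']
'a': index 3 in ['c', 'e', 'd', 'a'] -> ['a', 'c', 'e', 'd']
'd': index 3 in ['a', 'c', 'e', 'd'] -> ['d', 'a', 'c', 'e']


Output: [3, 3, 0, 3, 2, 1, 3, 3]


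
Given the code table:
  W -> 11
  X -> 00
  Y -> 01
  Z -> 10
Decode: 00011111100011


Decoding:
00 -> X
01 -> Y
11 -> W
11 -> W
10 -> Z
00 -> X
11 -> W


Result: XYWWZXW


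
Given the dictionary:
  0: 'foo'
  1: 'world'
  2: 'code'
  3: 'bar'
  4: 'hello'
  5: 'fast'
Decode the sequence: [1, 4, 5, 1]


Look up each index in the dictionary:
  1 -> 'world'
  4 -> 'hello'
  5 -> 'fast'
  1 -> 'world'

Decoded: "world hello fast world"


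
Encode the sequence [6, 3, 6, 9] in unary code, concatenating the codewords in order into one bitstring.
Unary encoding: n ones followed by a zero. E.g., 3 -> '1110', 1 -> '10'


Encode each number as n ones followed by a terminating 0:
  6 -> 1111110 (7 bits)
  3 -> 1110 (4 bits)
  6 -> 1111110 (7 bits)
  9 -> 1111111110 (10 bits)
Total length = 7 + 4 + 7 + 10 = 28 bits.

Unary([6, 3, 6, 9]) = 1111110111011111101111111110 (28 bits)


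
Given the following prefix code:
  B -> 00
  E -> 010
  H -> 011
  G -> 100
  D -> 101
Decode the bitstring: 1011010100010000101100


Decoding step by step:
Bits 101 -> D
Bits 101 -> D
Bits 010 -> E
Bits 00 -> B
Bits 100 -> G
Bits 00 -> B
Bits 101 -> D
Bits 100 -> G


Decoded message: DDEBGBDG


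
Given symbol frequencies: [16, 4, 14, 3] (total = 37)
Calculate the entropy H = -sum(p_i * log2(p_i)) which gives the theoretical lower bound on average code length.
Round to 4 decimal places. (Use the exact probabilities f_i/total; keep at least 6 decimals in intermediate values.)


Per-symbol terms -p_i * log2(p_i) with p_i = f_i/37:
  p = 16/37 = 0.432432: log2(p) = -1.209453, -p*log2(p) = 0.523007
  p = 4/37 = 0.108108: log2(p) = -3.209453, -p*log2(p) = 0.346968
  p = 14/37 = 0.378378: log2(p) = -1.402098, -p*log2(p) = 0.530524
  p = 3/37 = 0.081081: log2(p) = -3.624491, -p*log2(p) = 0.293878
H = 0.523007 + 0.346968 + 0.530524 + 0.293878 = 1.694377

H = 1.6944 bits/symbol


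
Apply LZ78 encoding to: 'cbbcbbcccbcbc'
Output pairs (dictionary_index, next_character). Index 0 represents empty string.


LZ78 encoding steps:
Dictionary: {0: ''}
Step 1: w='' (idx 0), next='c' -> output (0, 'c'), add 'c' as idx 1
Step 2: w='' (idx 0), next='b' -> output (0, 'b'), add 'b' as idx 2
Step 3: w='b' (idx 2), next='c' -> output (2, 'c'), add 'bc' as idx 3
Step 4: w='b' (idx 2), next='b' -> output (2, 'b'), add 'bb' as idx 4
Step 5: w='c' (idx 1), next='c' -> output (1, 'c'), add 'cc' as idx 5
Step 6: w='c' (idx 1), next='b' -> output (1, 'b'), add 'cb' as idx 6
Step 7: w='cb' (idx 6), next='c' -> output (6, 'c'), add 'cbc' as idx 7


Encoded: [(0, 'c'), (0, 'b'), (2, 'c'), (2, 'b'), (1, 'c'), (1, 'b'), (6, 'c')]


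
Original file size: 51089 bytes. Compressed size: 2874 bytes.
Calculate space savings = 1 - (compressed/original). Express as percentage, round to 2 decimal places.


ratio = compressed/original = 2874/51089 = 0.056255
savings = 1 - ratio = 1 - 0.056255 = 0.943745
as a percentage: 0.943745 * 100 = 94.37%

Space savings = 1 - 2874/51089 = 94.37%


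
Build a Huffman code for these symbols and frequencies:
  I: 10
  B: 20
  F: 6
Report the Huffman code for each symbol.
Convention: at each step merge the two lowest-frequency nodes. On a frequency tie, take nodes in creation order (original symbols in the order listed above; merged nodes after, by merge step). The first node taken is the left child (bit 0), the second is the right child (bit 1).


Huffman tree construction:
Step 1: Merge F(6) + I(10) = 16
Step 2: Merge (F+I)(16) + B(20) = 36
Read each symbol's code off the tree from the root (left child = 0, right child = 1).

Codes:
  I: 01 (length 2)
  B: 1 (length 1)
  F: 00 (length 2)
Average code length: 52/36 = 1.4444 bits/symbol


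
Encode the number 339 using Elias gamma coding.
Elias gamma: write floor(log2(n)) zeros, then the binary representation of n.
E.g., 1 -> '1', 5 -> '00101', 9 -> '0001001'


num_bits = floor(log2(339)) + 1 = 9
leading_zeros = num_bits - 1 = 8
binary(339) = 101010011

Elias gamma(339) = '00000000' + '101010011' = 00000000101010011 (17 bits)


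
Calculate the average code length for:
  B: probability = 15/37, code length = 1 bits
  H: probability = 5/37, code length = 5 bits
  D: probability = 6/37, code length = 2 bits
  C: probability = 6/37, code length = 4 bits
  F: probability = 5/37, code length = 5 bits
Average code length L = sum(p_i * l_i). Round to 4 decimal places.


Weighted contributions p_i * l_i:
  B: (15/37) * 1 = 15/37
  H: (5/37) * 5 = 25/37
  D: (6/37) * 2 = 12/37
  C: (6/37) * 4 = 24/37
  F: (5/37) * 5 = 25/37
Sum = (15 + 25 + 12 + 24 + 25)/37 = 101/37

L = 101/37 = 2.7297 bits/symbol


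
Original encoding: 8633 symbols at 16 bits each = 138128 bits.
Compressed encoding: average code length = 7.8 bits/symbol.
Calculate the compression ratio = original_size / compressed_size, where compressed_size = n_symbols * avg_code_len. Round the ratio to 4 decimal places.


original_size = n_symbols * orig_bits = 8633 * 16 = 138128 bits
compressed_size = n_symbols * avg_code_len = 8633 * 7.8 = 67337.4 bits
ratio = original_size / compressed_size = 138128 / 67337.4 = 2.0513

Compression ratio = 2.0513


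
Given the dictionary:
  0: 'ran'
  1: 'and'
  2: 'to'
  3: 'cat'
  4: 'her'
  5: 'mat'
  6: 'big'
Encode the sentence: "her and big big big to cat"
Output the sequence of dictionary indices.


Look up each word in the dictionary:
  'her' -> 4
  'and' -> 1
  'big' -> 6
  'big' -> 6
  'big' -> 6
  'to' -> 2
  'cat' -> 3

Encoded: [4, 1, 6, 6, 6, 2, 3]


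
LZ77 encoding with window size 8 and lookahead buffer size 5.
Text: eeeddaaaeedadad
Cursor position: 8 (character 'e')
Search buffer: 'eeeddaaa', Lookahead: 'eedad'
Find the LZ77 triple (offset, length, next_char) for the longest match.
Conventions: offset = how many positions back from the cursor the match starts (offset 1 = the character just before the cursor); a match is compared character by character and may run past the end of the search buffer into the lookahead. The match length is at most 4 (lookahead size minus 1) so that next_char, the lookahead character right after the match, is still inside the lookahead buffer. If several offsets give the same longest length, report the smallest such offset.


Try each offset into the search buffer:
  offset=1 (pos 7, char 'a'): match length 0
  offset=2 (pos 6, char 'a'): match length 0
  offset=3 (pos 5, char 'a'): match length 0
  offset=4 (pos 4, char 'd'): match length 0
  offset=5 (pos 3, char 'd'): match length 0
  offset=6 (pos 2, char 'e'): match length 1
  offset=7 (pos 1, char 'e'): match length 3
  offset=8 (pos 0, char 'e'): match length 2
Longest match has length 3 at offset 7.
next_char = character at position 8 + 3 = 11 -> 'a'

Best match: offset=7, length=3 (matching 'eed' starting at position 1)
LZ77 triple: (7, 3, 'a')


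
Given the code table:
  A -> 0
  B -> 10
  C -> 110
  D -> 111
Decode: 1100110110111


Decoding:
110 -> C
0 -> A
110 -> C
110 -> C
111 -> D


Result: CACCD


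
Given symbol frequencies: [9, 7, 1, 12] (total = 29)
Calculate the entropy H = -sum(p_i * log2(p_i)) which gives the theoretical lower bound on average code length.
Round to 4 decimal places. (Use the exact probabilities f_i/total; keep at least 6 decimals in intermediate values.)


Per-symbol terms -p_i * log2(p_i) with p_i = f_i/29:
  p = 9/29 = 0.310345: log2(p) = -1.688056, -p*log2(p) = 0.523879
  p = 7/29 = 0.241379: log2(p) = -2.050626, -p*log2(p) = 0.494979
  p = 1/29 = 0.034483: log2(p) = -4.857981, -p*log2(p) = 0.167517
  p = 12/29 = 0.413793: log2(p) = -1.273018, -p*log2(p) = 0.526766
H = 0.523879 + 0.494979 + 0.167517 + 0.526766 = 1.713141

H = 1.7131 bits/symbol


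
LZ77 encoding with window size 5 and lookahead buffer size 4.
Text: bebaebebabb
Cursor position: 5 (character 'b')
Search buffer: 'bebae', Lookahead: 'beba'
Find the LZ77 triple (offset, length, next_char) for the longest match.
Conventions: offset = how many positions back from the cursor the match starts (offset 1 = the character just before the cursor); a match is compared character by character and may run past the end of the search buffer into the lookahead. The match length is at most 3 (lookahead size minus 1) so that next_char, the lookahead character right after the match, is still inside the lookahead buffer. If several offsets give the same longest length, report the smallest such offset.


Try each offset into the search buffer:
  offset=1 (pos 4, char 'e'): match length 0
  offset=2 (pos 3, char 'a'): match length 0
  offset=3 (pos 2, char 'b'): match length 1
  offset=4 (pos 1, char 'e'): match length 0
  offset=5 (pos 0, char 'b'): match length 3
Longest match has length 3 at offset 5.
next_char = character at position 5 + 3 = 8 -> 'a'

Best match: offset=5, length=3 (matching 'beb' starting at position 0)
LZ77 triple: (5, 3, 'a')


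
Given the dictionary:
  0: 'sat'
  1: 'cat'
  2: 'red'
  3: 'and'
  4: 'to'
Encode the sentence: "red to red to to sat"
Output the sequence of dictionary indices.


Look up each word in the dictionary:
  'red' -> 2
  'to' -> 4
  'red' -> 2
  'to' -> 4
  'to' -> 4
  'sat' -> 0

Encoded: [2, 4, 2, 4, 4, 0]


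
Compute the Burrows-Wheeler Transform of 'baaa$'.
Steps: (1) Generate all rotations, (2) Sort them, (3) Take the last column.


Rotations (sorted):
  0: $baaa -> last char: a
  1: a$baa -> last char: a
  2: aa$ba -> last char: a
  3: aaa$b -> last char: b
  4: baaa$ -> last char: $


BWT = aaab$


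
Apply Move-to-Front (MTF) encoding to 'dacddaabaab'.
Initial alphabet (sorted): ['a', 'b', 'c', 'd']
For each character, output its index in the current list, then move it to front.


MTF encoding:
'd': index 3 in ['a', 'b', 'c', 'd'] -> ['d', 'a', 'b', 'c']
'a': index 1 in ['d', 'a', 'b', 'c'] -> ['a', 'd', 'b', 'c']
'c': index 3 in ['a', 'd', 'b', 'c'] -> ['c', 'a', 'd', 'b']
'd': index 2 in ['c', 'a', 'd', 'b'] -> ['d', 'c', 'a', 'b']
'd': index 0 in ['d', 'c', 'a', 'b'] -> ['d', 'c', 'a', 'b']
'a': index 2 in ['d', 'c', 'a', 'b'] -> ['a', 'd', 'c', 'b']
'a': index 0 in ['a', 'd', 'c', 'b'] -> ['a', 'd', 'c', 'b']
'b': index 3 in ['a', 'd', 'c', 'b'] -> ['b', 'a', 'd', 'c']
'a': index 1 in ['b', 'a', 'd', 'c'] -> ['a', 'b', 'd', 'c']
'a': index 0 in ['a', 'b', 'd', 'c'] -> ['a', 'b', 'd', 'c']
'b': index 1 in ['a', 'b', 'd', 'c'] -> ['b', 'a', 'd', 'c']


Output: [3, 1, 3, 2, 0, 2, 0, 3, 1, 0, 1]


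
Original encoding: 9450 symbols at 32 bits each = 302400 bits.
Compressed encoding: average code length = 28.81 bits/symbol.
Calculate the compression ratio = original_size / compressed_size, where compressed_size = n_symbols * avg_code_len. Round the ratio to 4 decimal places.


original_size = n_symbols * orig_bits = 9450 * 32 = 302400 bits
compressed_size = n_symbols * avg_code_len = 9450 * 28.81 = 272254.5 bits
ratio = original_size / compressed_size = 302400 / 272254.5 = 1.1107

Compression ratio = 1.1107


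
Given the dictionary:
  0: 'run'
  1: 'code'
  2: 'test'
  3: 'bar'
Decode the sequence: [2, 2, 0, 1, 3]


Look up each index in the dictionary:
  2 -> 'test'
  2 -> 'test'
  0 -> 'run'
  1 -> 'code'
  3 -> 'bar'

Decoded: "test test run code bar"


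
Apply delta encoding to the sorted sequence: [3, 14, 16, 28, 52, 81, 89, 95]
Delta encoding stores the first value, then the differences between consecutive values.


First value: 3
Deltas:
  14 - 3 = 11
  16 - 14 = 2
  28 - 16 = 12
  52 - 28 = 24
  81 - 52 = 29
  89 - 81 = 8
  95 - 89 = 6


Delta encoded: [3, 11, 2, 12, 24, 29, 8, 6]


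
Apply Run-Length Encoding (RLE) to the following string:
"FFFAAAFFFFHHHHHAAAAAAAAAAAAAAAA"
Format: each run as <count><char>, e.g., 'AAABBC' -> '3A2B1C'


Scanning runs left to right:
  i=0: run of 'F' x 3 -> '3F'
  i=3: run of 'A' x 3 -> '3A'
  i=6: run of 'F' x 4 -> '4F'
  i=10: run of 'H' x 5 -> '5H'
  i=15: run of 'A' x 16 -> '16A'

RLE = 3F3A4F5H16A


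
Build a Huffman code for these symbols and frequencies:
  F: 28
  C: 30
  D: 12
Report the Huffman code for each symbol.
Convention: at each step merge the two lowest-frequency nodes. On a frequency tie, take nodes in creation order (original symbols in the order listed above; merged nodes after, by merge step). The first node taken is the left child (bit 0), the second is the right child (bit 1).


Huffman tree construction:
Step 1: Merge D(12) + F(28) = 40
Step 2: Merge C(30) + (D+F)(40) = 70
Read each symbol's code off the tree from the root (left child = 0, right child = 1).

Codes:
  F: 11 (length 2)
  C: 0 (length 1)
  D: 10 (length 2)
Average code length: 110/70 = 1.5714 bits/symbol


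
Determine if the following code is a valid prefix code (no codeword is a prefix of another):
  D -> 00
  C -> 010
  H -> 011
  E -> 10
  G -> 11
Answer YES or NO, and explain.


Checking each pair (does one codeword prefix another?):
  D='00' vs C='010': no prefix
  D='00' vs H='011': no prefix
  D='00' vs E='10': no prefix
  D='00' vs G='11': no prefix
  C='010' vs D='00': no prefix
  C='010' vs H='011': no prefix
  C='010' vs E='10': no prefix
  C='010' vs G='11': no prefix
  H='011' vs D='00': no prefix
  H='011' vs C='010': no prefix
  H='011' vs E='10': no prefix
  H='011' vs G='11': no prefix
  E='10' vs D='00': no prefix
  E='10' vs C='010': no prefix
  E='10' vs H='011': no prefix
  E='10' vs G='11': no prefix
  G='11' vs D='00': no prefix
  G='11' vs C='010': no prefix
  G='11' vs H='011': no prefix
  G='11' vs E='10': no prefix
No violation found over all pairs.

YES -- this is a valid prefix code. No codeword is a prefix of any other codeword.


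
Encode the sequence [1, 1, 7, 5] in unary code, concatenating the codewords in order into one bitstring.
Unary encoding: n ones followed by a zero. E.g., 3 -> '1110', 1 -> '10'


Encode each number as n ones followed by a terminating 0:
  1 -> 10 (2 bits)
  1 -> 10 (2 bits)
  7 -> 11111110 (8 bits)
  5 -> 111110 (6 bits)
Total length = 2 + 2 + 8 + 6 = 18 bits.

Unary([1, 1, 7, 5]) = 101011111110111110 (18 bits)


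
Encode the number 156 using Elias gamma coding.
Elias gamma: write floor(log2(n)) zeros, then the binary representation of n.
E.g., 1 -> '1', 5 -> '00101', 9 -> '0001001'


num_bits = floor(log2(156)) + 1 = 8
leading_zeros = num_bits - 1 = 7
binary(156) = 10011100

Elias gamma(156) = '0000000' + '10011100' = 000000010011100 (15 bits)


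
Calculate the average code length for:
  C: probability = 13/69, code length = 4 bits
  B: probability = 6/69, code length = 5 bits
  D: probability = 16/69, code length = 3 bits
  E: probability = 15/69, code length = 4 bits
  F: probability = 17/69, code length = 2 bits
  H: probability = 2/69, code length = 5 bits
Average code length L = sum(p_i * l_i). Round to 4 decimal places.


Weighted contributions p_i * l_i:
  C: (13/69) * 4 = 52/69
  B: (6/69) * 5 = 30/69
  D: (16/69) * 3 = 48/69
  E: (15/69) * 4 = 60/69
  F: (17/69) * 2 = 34/69
  H: (2/69) * 5 = 10/69
Sum = (52 + 30 + 48 + 60 + 34 + 10)/69 = 234/69

L = 234/69 = 3.3913 bits/symbol


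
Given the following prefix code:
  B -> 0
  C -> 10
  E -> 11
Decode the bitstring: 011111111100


Decoding step by step:
Bits 0 -> B
Bits 11 -> E
Bits 11 -> E
Bits 11 -> E
Bits 11 -> E
Bits 10 -> C
Bits 0 -> B


Decoded message: BEEEECB


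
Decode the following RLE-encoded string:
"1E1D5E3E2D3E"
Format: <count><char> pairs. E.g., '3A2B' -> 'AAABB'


Expanding each <count><char> pair:
  1E -> 'E'
  1D -> 'D'
  5E -> 'EEEEE'
  3E -> 'EEE'
  2D -> 'DD'
  3E -> 'EEE'

Decoded = EDEEEEEEEEDDEEE


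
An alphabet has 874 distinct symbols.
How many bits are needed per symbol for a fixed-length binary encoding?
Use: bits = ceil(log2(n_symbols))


log2(874) = 9.7715
Bracket: 2^9 = 512 < 874 <= 2^10 = 1024
So ceil(log2(874)) = 10

bits = ceil(log2(874)) = ceil(9.7715) = 10 bits


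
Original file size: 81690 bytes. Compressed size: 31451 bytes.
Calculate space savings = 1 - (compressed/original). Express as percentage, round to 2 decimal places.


ratio = compressed/original = 31451/81690 = 0.385004
savings = 1 - ratio = 1 - 0.385004 = 0.614996
as a percentage: 0.614996 * 100 = 61.5%

Space savings = 1 - 31451/81690 = 61.5%


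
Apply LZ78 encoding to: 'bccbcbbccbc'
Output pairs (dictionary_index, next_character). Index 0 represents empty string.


LZ78 encoding steps:
Dictionary: {0: ''}
Step 1: w='' (idx 0), next='b' -> output (0, 'b'), add 'b' as idx 1
Step 2: w='' (idx 0), next='c' -> output (0, 'c'), add 'c' as idx 2
Step 3: w='c' (idx 2), next='b' -> output (2, 'b'), add 'cb' as idx 3
Step 4: w='cb' (idx 3), next='b' -> output (3, 'b'), add 'cbb' as idx 4
Step 5: w='c' (idx 2), next='c' -> output (2, 'c'), add 'cc' as idx 5
Step 6: w='b' (idx 1), next='c' -> output (1, 'c'), add 'bc' as idx 6


Encoded: [(0, 'b'), (0, 'c'), (2, 'b'), (3, 'b'), (2, 'c'), (1, 'c')]


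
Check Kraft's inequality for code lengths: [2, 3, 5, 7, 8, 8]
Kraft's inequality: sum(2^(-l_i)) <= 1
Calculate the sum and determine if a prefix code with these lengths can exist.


Sum = 2^(-2) + 2^(-3) + 2^(-5) + 2^(-7) + 2^(-8) + 2^(-8)
    = 0.25 + 0.125 + 0.03125 + 0.0078125 + 0.00390625 + 0.00390625
    = 108/256 = 0.421875
Since 0.421875 <= 1, Kraft's inequality IS satisfied.
A prefix code with these lengths CAN exist.

Kraft sum = 0.421875. Satisfied.


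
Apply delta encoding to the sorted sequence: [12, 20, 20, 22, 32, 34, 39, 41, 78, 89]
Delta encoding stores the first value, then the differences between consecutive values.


First value: 12
Deltas:
  20 - 12 = 8
  20 - 20 = 0
  22 - 20 = 2
  32 - 22 = 10
  34 - 32 = 2
  39 - 34 = 5
  41 - 39 = 2
  78 - 41 = 37
  89 - 78 = 11


Delta encoded: [12, 8, 0, 2, 10, 2, 5, 2, 37, 11]


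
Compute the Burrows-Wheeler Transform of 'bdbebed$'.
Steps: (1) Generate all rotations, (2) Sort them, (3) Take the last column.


Rotations (sorted):
  0: $bdbebed -> last char: d
  1: bdbebed$ -> last char: $
  2: bebed$bd -> last char: d
  3: bed$bdbe -> last char: e
  4: d$bdbebe -> last char: e
  5: dbebed$b -> last char: b
  6: ebed$bdb -> last char: b
  7: ed$bdbeb -> last char: b


BWT = d$deebbb


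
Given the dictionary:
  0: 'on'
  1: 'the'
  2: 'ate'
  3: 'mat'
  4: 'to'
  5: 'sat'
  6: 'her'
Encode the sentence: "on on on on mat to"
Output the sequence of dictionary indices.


Look up each word in the dictionary:
  'on' -> 0
  'on' -> 0
  'on' -> 0
  'on' -> 0
  'mat' -> 3
  'to' -> 4

Encoded: [0, 0, 0, 0, 3, 4]


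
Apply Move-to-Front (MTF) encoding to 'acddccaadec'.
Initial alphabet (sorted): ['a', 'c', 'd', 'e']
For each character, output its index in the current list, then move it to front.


MTF encoding:
'a': index 0 in ['a', 'c', 'd', 'e'] -> ['a', 'c', 'd', 'e']
'c': index 1 in ['a', 'c', 'd', 'e'] -> ['c', 'a', 'd', 'e']
'd': index 2 in ['c', 'a', 'd', 'e'] -> ['d', 'c', 'a', 'e']
'd': index 0 in ['d', 'c', 'a', 'e'] -> ['d', 'c', 'a', 'e']
'c': index 1 in ['d', 'c', 'a', 'e'] -> ['c', 'd', 'a', 'e']
'c': index 0 in ['c', 'd', 'a', 'e'] -> ['c', 'd', 'a', 'e']
'a': index 2 in ['c', 'd', 'a', 'e'] -> ['a', 'c', 'd', 'e']
'a': index 0 in ['a', 'c', 'd', 'e'] -> ['a', 'c', 'd', 'e']
'd': index 2 in ['a', 'c', 'd', 'e'] -> ['d', 'a', 'c', 'e']
'e': index 3 in ['d', 'a', 'c', 'e'] -> ['e', 'd', 'a', 'c']
'c': index 3 in ['e', 'd', 'a', 'c'] -> ['c', 'e', 'd', 'a']


Output: [0, 1, 2, 0, 1, 0, 2, 0, 2, 3, 3]


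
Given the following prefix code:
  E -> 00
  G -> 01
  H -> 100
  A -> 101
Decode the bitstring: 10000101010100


Decoding step by step:
Bits 100 -> H
Bits 00 -> E
Bits 101 -> A
Bits 01 -> G
Bits 01 -> G
Bits 00 -> E


Decoded message: HEAGGE


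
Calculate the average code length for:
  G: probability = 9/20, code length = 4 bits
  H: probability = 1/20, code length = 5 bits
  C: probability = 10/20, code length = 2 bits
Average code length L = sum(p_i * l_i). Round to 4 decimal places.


Weighted contributions p_i * l_i:
  G: (9/20) * 4 = 36/20
  H: (1/20) * 5 = 5/20
  C: (10/20) * 2 = 20/20
Sum = (36 + 5 + 20)/20 = 61/20

L = 61/20 = 3.0500 bits/symbol


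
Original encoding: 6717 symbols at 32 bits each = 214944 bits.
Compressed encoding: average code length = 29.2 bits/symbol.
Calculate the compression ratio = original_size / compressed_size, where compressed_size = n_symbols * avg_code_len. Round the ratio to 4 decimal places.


original_size = n_symbols * orig_bits = 6717 * 32 = 214944 bits
compressed_size = n_symbols * avg_code_len = 6717 * 29.2 = 196136.4 bits
ratio = original_size / compressed_size = 214944 / 196136.4 = 1.0959

Compression ratio = 1.0959


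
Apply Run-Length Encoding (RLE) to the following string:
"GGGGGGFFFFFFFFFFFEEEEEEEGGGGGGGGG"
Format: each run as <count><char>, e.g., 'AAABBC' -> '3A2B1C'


Scanning runs left to right:
  i=0: run of 'G' x 6 -> '6G'
  i=6: run of 'F' x 11 -> '11F'
  i=17: run of 'E' x 7 -> '7E'
  i=24: run of 'G' x 9 -> '9G'

RLE = 6G11F7E9G


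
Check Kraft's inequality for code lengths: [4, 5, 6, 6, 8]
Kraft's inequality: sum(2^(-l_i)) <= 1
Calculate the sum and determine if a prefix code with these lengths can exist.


Sum = 2^(-4) + 2^(-5) + 2^(-6) + 2^(-6) + 2^(-8)
    = 0.0625 + 0.03125 + 0.015625 + 0.015625 + 0.00390625
    = 33/256 = 0.12890625
Since 0.12890625 <= 1, Kraft's inequality IS satisfied.
A prefix code with these lengths CAN exist.

Kraft sum = 0.12890625. Satisfied.


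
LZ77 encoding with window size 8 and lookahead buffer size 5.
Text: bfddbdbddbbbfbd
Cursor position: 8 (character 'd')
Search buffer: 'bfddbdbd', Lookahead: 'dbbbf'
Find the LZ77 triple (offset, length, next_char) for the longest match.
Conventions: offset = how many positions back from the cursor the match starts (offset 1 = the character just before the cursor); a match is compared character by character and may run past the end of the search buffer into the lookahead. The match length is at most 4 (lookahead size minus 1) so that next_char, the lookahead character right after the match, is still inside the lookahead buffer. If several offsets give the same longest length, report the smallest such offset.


Try each offset into the search buffer:
  offset=1 (pos 7, char 'd'): match length 1
  offset=2 (pos 6, char 'b'): match length 0
  offset=3 (pos 5, char 'd'): match length 2
  offset=4 (pos 4, char 'b'): match length 0
  offset=5 (pos 3, char 'd'): match length 2
  offset=6 (pos 2, char 'd'): match length 1
  offset=7 (pos 1, char 'f'): match length 0
  offset=8 (pos 0, char 'b'): match length 0
Longest match has length 2, found at offsets 3, 5; take the smallest, offset 3.
next_char = character at position 8 + 2 = 10 -> 'b'

Best match: offset=3, length=2 (matching 'db' starting at position 5)
LZ77 triple: (3, 2, 'b')


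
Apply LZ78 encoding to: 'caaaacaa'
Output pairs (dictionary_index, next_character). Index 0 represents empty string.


LZ78 encoding steps:
Dictionary: {0: ''}
Step 1: w='' (idx 0), next='c' -> output (0, 'c'), add 'c' as idx 1
Step 2: w='' (idx 0), next='a' -> output (0, 'a'), add 'a' as idx 2
Step 3: w='a' (idx 2), next='a' -> output (2, 'a'), add 'aa' as idx 3
Step 4: w='a' (idx 2), next='c' -> output (2, 'c'), add 'ac' as idx 4
Step 5: w='aa' (idx 3), end of input -> output (3, '')


Encoded: [(0, 'c'), (0, 'a'), (2, 'a'), (2, 'c'), (3, '')]


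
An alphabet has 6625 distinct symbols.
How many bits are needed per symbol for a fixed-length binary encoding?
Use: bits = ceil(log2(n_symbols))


log2(6625) = 12.6937
Bracket: 2^12 = 4096 < 6625 <= 2^13 = 8192
So ceil(log2(6625)) = 13

bits = ceil(log2(6625)) = ceil(12.6937) = 13 bits


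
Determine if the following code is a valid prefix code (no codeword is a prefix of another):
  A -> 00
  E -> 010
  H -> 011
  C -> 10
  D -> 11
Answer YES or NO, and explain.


Checking each pair (does one codeword prefix another?):
  A='00' vs E='010': no prefix
  A='00' vs H='011': no prefix
  A='00' vs C='10': no prefix
  A='00' vs D='11': no prefix
  E='010' vs A='00': no prefix
  E='010' vs H='011': no prefix
  E='010' vs C='10': no prefix
  E='010' vs D='11': no prefix
  H='011' vs A='00': no prefix
  H='011' vs E='010': no prefix
  H='011' vs C='10': no prefix
  H='011' vs D='11': no prefix
  C='10' vs A='00': no prefix
  C='10' vs E='010': no prefix
  C='10' vs H='011': no prefix
  C='10' vs D='11': no prefix
  D='11' vs A='00': no prefix
  D='11' vs E='010': no prefix
  D='11' vs H='011': no prefix
  D='11' vs C='10': no prefix
No violation found over all pairs.

YES -- this is a valid prefix code. No codeword is a prefix of any other codeword.


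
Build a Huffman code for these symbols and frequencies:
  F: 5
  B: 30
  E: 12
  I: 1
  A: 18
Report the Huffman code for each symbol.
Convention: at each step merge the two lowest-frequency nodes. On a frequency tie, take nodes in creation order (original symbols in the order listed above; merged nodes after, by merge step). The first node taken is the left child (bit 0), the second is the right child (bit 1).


Huffman tree construction:
Step 1: Merge I(1) + F(5) = 6
Step 2: Merge (I+F)(6) + E(12) = 18
Step 3: Merge A(18) + ((I+F)+E)(18) = 36
Step 4: Merge B(30) + (A+((I+F)+E))(36) = 66
Read each symbol's code off the tree from the root (left child = 0, right child = 1).

Codes:
  F: 1101 (length 4)
  B: 0 (length 1)
  E: 111 (length 3)
  I: 1100 (length 4)
  A: 10 (length 2)
Average code length: 126/66 = 1.9091 bits/symbol


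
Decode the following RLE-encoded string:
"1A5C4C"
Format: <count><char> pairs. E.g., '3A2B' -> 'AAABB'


Expanding each <count><char> pair:
  1A -> 'A'
  5C -> 'CCCCC'
  4C -> 'CCCC'

Decoded = ACCCCCCCCC


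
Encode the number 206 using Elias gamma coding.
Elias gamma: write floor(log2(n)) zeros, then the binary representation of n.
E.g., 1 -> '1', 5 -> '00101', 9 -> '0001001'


num_bits = floor(log2(206)) + 1 = 8
leading_zeros = num_bits - 1 = 7
binary(206) = 11001110

Elias gamma(206) = '0000000' + '11001110' = 000000011001110 (15 bits)


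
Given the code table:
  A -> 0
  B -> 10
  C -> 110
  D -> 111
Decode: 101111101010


Decoding:
10 -> B
111 -> D
110 -> C
10 -> B
10 -> B


Result: BDCBB


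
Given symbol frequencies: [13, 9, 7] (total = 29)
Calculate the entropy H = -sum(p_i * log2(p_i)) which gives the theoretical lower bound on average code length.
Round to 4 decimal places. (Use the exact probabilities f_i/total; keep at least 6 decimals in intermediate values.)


Per-symbol terms -p_i * log2(p_i) with p_i = f_i/29:
  p = 13/29 = 0.448276: log2(p) = -1.157541, -p*log2(p) = 0.518898
  p = 9/29 = 0.310345: log2(p) = -1.688056, -p*log2(p) = 0.523879
  p = 7/29 = 0.241379: log2(p) = -2.050626, -p*log2(p) = 0.494979
H = 0.518898 + 0.523879 + 0.494979 = 1.537756

H = 1.5378 bits/symbol


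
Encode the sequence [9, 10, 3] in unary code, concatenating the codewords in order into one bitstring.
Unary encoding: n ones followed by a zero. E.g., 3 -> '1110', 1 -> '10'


Encode each number as n ones followed by a terminating 0:
  9 -> 1111111110 (10 bits)
  10 -> 11111111110 (11 bits)
  3 -> 1110 (4 bits)
Total length = 10 + 11 + 4 = 25 bits.

Unary([9, 10, 3]) = 1111111110111111111101110 (25 bits)


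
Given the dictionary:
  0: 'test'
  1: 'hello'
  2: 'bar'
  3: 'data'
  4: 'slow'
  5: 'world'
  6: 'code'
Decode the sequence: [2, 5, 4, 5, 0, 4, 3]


Look up each index in the dictionary:
  2 -> 'bar'
  5 -> 'world'
  4 -> 'slow'
  5 -> 'world'
  0 -> 'test'
  4 -> 'slow'
  3 -> 'data'

Decoded: "bar world slow world test slow data"
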